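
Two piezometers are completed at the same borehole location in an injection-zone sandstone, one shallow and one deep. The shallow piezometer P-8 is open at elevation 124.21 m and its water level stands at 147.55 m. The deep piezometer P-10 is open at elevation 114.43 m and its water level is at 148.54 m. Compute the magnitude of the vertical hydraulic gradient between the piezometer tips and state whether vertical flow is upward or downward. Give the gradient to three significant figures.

|i_v| ≈ 0.101; vertical flow is upward

Total head at P-8: h = 147.55 m (water level in the standpipe).
Total head at P-10: h = 148.54 m.
Δh = h(P-8) − h(P-10) = 147.55 − 148.54 = -0.99 m.
Vertical separation Δz = 124.21 − 114.43 = 9.78 m.
|i_v| = |Δh| / Δz = 0.99 / 9.78 = 0.101.
Head is higher in the deep piezometer, so vertical flow is upward (discharge condition).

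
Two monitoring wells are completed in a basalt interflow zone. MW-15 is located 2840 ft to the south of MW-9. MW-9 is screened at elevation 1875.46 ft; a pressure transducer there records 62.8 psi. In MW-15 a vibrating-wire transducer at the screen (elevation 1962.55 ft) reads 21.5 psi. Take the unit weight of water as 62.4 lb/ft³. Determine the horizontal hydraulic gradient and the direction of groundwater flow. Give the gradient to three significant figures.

Pressure head at MW-9: ψ = 144·P/γ = 144 × 62.8 / 62.4 = 144.92 ft.
Total head at MW-9: h = z + ψ = 1875.46 + 144.92 = 2020.38 ft.
Pressure head at MW-15: ψ = 144·P/γ = 144 × 21.5 / 62.4 = 49.62 ft.
Total head at MW-15: h = z + ψ = 1962.55 + 49.62 = 2012.17 ft.
Head difference: h(MW-9) − h(MW-15) = 2020.38 − 2012.17 = 8.21 ft.
Hydraulic gradient: i = |Δh| / L = 8.21 / 2840 = 0.00289.
Flow is from higher to lower head: from MW-9 toward MW-15, i.e. toward the south.

i ≈ 0.00289; groundwater flows toward the south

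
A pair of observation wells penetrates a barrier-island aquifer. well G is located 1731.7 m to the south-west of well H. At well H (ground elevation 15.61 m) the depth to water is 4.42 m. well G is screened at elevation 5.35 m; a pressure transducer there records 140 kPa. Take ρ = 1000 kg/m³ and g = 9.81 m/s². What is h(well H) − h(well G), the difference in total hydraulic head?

Total head at well H: h = 15.61 − 4.42 = 11.19 m.
Pressure head at well G: ψ = P/(ρg) = 140×1000 / (1000 × 9.81) = 14.27 m.
Total head at well G: h = z + ψ = 5.35 + 14.27 = 19.62 m.
Head difference: h(well H) − h(well G) = 11.19 − 19.62 = -8.43 m.

Δh ≈ -8.43 m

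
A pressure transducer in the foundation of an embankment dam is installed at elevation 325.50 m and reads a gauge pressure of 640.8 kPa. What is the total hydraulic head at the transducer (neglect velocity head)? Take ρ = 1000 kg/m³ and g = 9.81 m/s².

h ≈ 390.82 m

ψ = P/(ρg) = 640.8×1000 / (1000 × 9.81) = 65.32 m.
h = z + ψ = 325.50 + 65.32 = 390.82 m.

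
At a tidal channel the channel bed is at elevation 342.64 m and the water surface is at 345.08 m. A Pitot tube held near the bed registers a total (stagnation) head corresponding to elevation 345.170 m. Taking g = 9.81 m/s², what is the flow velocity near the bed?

v ≈ 1.33 m/s

Near the bed, under hydrostatic conditions, the piezometric head (z + ψ) equals the free-surface elevation, 345.08 m.
Velocity head = total − piezometric = 345.170 − 345.08 = 0.090 m.
v = √(2g·h_v) = √(2 × 9.81 × 0.090) = 1.33 m/s.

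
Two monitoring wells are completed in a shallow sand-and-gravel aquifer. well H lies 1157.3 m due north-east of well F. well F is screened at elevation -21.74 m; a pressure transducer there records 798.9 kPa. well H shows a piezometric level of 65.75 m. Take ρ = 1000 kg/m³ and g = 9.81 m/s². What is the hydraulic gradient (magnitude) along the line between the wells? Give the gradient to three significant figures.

Pressure head at well F: ψ = P/(ρg) = 798.9×1000 / (1000 × 9.81) = 81.44 m.
Total head at well F: h = z + ψ = -21.74 + 81.44 = 59.70 m.
Total head at well H: h = 65.75 m (water level in the piezometer is the total head).
Head difference: h(well F) − h(well H) = 59.70 − 65.75 = -6.05 m.
Hydraulic gradient: i = |Δh| / L = 6.05 / 1157.3 = 0.00523.

i ≈ 0.00523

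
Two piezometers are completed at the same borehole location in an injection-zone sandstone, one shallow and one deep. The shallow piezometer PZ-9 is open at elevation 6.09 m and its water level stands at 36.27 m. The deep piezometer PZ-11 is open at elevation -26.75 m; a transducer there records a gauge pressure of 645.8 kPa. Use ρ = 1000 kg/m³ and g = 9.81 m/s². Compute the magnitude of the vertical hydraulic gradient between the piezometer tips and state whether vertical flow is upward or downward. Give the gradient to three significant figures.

|i_v| ≈ 0.0856; vertical flow is upward

Total head at PZ-9: h = 36.27 m (water level in the standpipe).
Pressure head at PZ-11: ψ = P/(ρg) = 645.8×1000 / (1000 × 9.81) = 65.83 m.
Total head at PZ-11: h = z + ψ = -26.75 + 65.83 = 39.08 m.
Δh = h(PZ-9) − h(PZ-11) = 36.27 − 39.08 = -2.81 m.
Vertical separation Δz = 6.09 − (-26.75) = 32.84 m.
|i_v| = |Δh| / Δz = 2.81 / 32.84 = 0.0856.
Head is higher in the deep piezometer, so vertical flow is upward (discharge condition).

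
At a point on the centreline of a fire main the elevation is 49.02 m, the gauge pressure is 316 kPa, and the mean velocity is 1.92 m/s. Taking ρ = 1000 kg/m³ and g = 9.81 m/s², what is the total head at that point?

h ≈ 81.42 m

Pressure head ψ = P/(ρg) = 316×1000 / (1000 × 9.81) = 32.21 m.
Velocity head = v²/(2g) = 1.92² / (2 × 9.81) = 0.188 m.
h = z + ψ + v²/(2g) = 49.02 + 32.21 + 0.188 = 81.42 m.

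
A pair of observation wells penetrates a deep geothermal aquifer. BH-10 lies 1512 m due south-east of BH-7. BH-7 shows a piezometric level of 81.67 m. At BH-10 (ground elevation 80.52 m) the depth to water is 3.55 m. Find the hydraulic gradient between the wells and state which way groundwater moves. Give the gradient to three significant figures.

Total head at BH-7: h = 81.67 m (water level in the piezometer is the total head).
Total head at BH-10: h = 80.52 − 3.55 = 76.97 m.
Head difference: h(BH-7) − h(BH-10) = 81.67 − 76.97 = 4.70 m.
Hydraulic gradient: i = |Δh| / L = 4.70 / 1512 = 0.00311.
Flow is from higher to lower head: from BH-7 toward BH-10, i.e. toward the south-east.

i ≈ 0.00311; groundwater flows toward the south-east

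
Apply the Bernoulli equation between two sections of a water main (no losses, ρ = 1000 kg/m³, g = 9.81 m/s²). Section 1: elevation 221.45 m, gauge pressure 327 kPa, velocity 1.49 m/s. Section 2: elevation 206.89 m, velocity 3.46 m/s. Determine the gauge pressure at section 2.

Pressure head at 1: ψ₁ = P₁/(ρg) = 327×1000 / (1000 × 9.81) = 33.33 m.
Velocity heads: v₁²/2g = 1.49²/19.62 = 0.113 m; v₂²/2g = 3.46²/19.62 = 0.610 m.
Total head H = z₁ + ψ₁ + v₁²/2g = 221.45 + 33.33 + 0.113 = 254.89 m.
ψ₂ = H − z₂ − v₂²/2g = 254.89 − 206.89 − 0.610 = 47.39 m.
P₂ = ρgψ₂ = 1000 × 9.81 × 47.39 ≈ 465 kPa.

P₂ ≈ 465 kPa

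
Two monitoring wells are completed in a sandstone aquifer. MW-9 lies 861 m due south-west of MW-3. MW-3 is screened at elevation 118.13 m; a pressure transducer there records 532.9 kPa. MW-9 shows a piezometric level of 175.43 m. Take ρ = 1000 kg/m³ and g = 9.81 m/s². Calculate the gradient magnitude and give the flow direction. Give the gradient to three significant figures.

i ≈ 0.00346; groundwater flows toward the north-east

Pressure head at MW-3: ψ = P/(ρg) = 532.9×1000 / (1000 × 9.81) = 54.32 m.
Total head at MW-3: h = z + ψ = 118.13 + 54.32 = 172.45 m.
Total head at MW-9: h = 175.43 m (water level in the piezometer is the total head).
Head difference: h(MW-3) − h(MW-9) = 172.45 − 175.43 = -2.98 m.
Hydraulic gradient: i = |Δh| / L = 2.98 / 861 = 0.00346.
Flow is from higher to lower head: from MW-9 toward MW-3, i.e. toward the north-east.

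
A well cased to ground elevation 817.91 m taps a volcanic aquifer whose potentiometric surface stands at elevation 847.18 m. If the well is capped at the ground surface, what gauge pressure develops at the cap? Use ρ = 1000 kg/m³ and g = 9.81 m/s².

P ≈ 287 kPa

Head above the cap: Δh = 847.18 − 817.91 = 29.27 m.
P = ρgΔh = 1000 × 9.81 × 29.27 = 287139 Pa ≈ 287 kPa.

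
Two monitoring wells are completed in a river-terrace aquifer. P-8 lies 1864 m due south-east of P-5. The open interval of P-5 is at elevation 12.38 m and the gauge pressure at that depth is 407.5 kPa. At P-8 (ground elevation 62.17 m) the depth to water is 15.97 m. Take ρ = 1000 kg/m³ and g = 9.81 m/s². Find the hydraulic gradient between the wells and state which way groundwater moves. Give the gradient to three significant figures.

i ≈ 0.00414; groundwater flows toward the south-east

Pressure head at P-5: ψ = P/(ρg) = 407.5×1000 / (1000 × 9.81) = 41.54 m.
Total head at P-5: h = z + ψ = 12.38 + 41.54 = 53.92 m.
Total head at P-8: h = 62.17 − 15.97 = 46.20 m.
Head difference: h(P-5) − h(P-8) = 53.92 − 46.20 = 7.72 m.
Hydraulic gradient: i = |Δh| / L = 7.72 / 1864 = 0.00414.
Flow is from higher to lower head: from P-5 toward P-8, i.e. toward the south-east.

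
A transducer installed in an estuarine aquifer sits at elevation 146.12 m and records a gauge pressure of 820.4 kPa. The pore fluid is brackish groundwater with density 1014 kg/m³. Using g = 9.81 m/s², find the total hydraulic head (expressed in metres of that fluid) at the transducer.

h ≈ 228.59 m

ψ = P/(ρg) = 820.4×1000 / (1014 × 9.81) = 82.47 m.
h = z + ψ = 146.12 + 82.47 = 228.59 m.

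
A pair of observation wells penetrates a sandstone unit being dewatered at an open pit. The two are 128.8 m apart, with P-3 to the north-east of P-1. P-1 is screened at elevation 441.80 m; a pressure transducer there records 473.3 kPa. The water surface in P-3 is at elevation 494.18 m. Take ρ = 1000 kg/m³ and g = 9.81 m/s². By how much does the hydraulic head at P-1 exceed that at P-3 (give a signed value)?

Pressure head at P-1: ψ = P/(ρg) = 473.3×1000 / (1000 × 9.81) = 48.25 m.
Total head at P-1: h = z + ψ = 441.80 + 48.25 = 490.05 m.
Total head at P-3: h = 494.18 m (water level in the piezometer is the total head).
Head difference: h(P-1) − h(P-3) = 490.05 − 494.18 = -4.13 m.

Δh ≈ -4.13 m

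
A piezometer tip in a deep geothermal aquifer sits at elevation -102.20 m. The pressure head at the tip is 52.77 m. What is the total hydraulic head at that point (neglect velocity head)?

h = z + ψ = -102.20 + 52.77 = -49.43 m.

h ≈ -49.43 m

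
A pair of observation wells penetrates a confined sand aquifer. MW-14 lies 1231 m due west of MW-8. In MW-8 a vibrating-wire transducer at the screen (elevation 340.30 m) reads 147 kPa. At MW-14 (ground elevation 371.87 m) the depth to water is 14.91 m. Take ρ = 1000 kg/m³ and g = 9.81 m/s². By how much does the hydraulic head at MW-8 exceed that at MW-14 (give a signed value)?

Δh ≈ -1.68 m

Pressure head at MW-8: ψ = P/(ρg) = 147×1000 / (1000 × 9.81) = 14.98 m.
Total head at MW-8: h = z + ψ = 340.30 + 14.98 = 355.28 m.
Total head at MW-14: h = 371.87 − 14.91 = 356.96 m.
Head difference: h(MW-8) − h(MW-14) = 355.28 − 356.96 = -1.68 m.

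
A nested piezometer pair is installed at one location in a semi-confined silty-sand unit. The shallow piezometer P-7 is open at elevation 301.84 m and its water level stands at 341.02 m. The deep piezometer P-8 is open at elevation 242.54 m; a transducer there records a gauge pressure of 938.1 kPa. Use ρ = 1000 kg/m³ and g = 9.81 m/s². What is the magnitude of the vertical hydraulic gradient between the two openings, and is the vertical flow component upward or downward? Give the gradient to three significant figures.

Total head at P-7: h = 341.02 m (water level in the standpipe).
Pressure head at P-8: ψ = P/(ρg) = 938.1×1000 / (1000 × 9.81) = 95.63 m.
Total head at P-8: h = z + ψ = 242.54 + 95.63 = 338.17 m.
Δh = h(P-7) − h(P-8) = 341.02 − 338.17 = 2.85 m.
Vertical separation Δz = 301.84 − 242.54 = 59.30 m.
|i_v| = |Δh| / Δz = 2.85 / 59.30 = 0.0481.
Head is higher in the shallow piezometer, so vertical flow is downward (recharge condition).

|i_v| ≈ 0.0481; vertical flow is downward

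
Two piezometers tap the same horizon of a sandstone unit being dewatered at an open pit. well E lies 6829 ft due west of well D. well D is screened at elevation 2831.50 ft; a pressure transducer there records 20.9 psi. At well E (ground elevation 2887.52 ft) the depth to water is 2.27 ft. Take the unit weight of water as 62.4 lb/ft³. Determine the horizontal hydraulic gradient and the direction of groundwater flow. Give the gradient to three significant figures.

i ≈ 0.000808; groundwater flows toward the east

Pressure head at well D: ψ = 144·P/γ = 144 × 20.9 / 62.4 = 48.23 ft.
Total head at well D: h = z + ψ = 2831.50 + 48.23 = 2879.73 ft.
Total head at well E: h = 2887.52 − 2.27 = 2885.25 ft.
Head difference: h(well D) − h(well E) = 2879.73 − 2885.25 = -5.52 ft.
Hydraulic gradient: i = |Δh| / L = 5.52 / 6829 = 0.000808.
Flow is from higher to lower head: from well E toward well D, i.e. toward the east.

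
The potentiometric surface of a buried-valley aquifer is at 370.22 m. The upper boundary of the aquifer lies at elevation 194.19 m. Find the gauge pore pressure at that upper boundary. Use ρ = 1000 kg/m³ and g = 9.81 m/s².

Pressure head at the aquifer top: ψ = h − z = 370.22 − 194.19 = 176.03 m.
P = ρgψ = 1000 × 9.81 × 176.03 = 1726854 Pa ≈ 1730 kPa.

P ≈ 1730 kPa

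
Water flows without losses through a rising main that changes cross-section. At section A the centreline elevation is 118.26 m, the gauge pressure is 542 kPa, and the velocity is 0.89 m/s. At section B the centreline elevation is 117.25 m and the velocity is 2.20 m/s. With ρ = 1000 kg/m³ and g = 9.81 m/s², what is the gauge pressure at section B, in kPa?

P₂ ≈ 550 kPa

Pressure head at A: ψ₁ = P₁/(ρg) = 542×1000 / (1000 × 9.81) = 55.25 m.
Velocity heads: v₁²/2g = 0.89²/19.62 = 0.040 m; v₂²/2g = 2.20²/19.62 = 0.247 m.
Total head H = z₁ + ψ₁ + v₁²/2g = 118.26 + 55.25 + 0.040 = 173.55 m.
ψ₂ = H − z₂ − v₂²/2g = 173.55 − 117.25 − 0.247 = 56.05 m.
P₂ = ρgψ₂ = 1000 × 9.81 × 56.05 ≈ 550 kPa.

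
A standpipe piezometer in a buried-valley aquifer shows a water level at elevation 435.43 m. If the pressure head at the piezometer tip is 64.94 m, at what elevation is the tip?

z = h − ψ = 435.43 − 64.94 = 370.49 m.

z ≈ 370.49 m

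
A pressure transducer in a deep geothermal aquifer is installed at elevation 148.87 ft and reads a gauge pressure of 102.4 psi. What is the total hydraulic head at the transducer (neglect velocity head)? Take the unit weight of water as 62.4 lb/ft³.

ψ = 144·P/γ = 144 × 102.4 / 62.4 = 236.31 ft.
h = z + ψ = 148.87 + 236.31 = 385.18 ft.

h ≈ 385.18 ft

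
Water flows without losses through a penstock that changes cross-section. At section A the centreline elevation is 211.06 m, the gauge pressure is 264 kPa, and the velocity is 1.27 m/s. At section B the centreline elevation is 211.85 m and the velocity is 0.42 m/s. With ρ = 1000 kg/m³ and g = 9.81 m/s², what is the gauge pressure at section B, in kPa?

P₂ ≈ 257 kPa

Pressure head at A: ψ₁ = P₁/(ρg) = 264×1000 / (1000 × 9.81) = 26.91 m.
Velocity heads: v₁²/2g = 1.27²/19.62 = 0.082 m; v₂²/2g = 0.42²/19.62 = 0.009 m.
Total head H = z₁ + ψ₁ + v₁²/2g = 211.06 + 26.91 + 0.082 = 238.05 m.
ψ₂ = H − z₂ − v₂²/2g = 238.05 − 211.85 − 0.009 = 26.19 m.
P₂ = ρgψ₂ = 1000 × 9.81 × 26.19 ≈ 257 kPa.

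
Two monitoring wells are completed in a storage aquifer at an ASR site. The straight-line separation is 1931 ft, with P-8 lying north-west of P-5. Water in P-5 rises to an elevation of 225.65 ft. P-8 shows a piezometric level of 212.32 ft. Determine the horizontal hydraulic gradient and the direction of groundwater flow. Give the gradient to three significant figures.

Total head at P-5: h = 225.65 ft (water level in the piezometer is the total head).
Total head at P-8: h = 212.32 ft (water level in the piezometer is the total head).
Head difference: h(P-5) − h(P-8) = 225.65 − 212.32 = 13.33 ft.
Hydraulic gradient: i = |Δh| / L = 13.33 / 1931 = 0.00690.
Flow is from higher to lower head: from P-5 toward P-8, i.e. toward the north-west.

i ≈ 0.00690; groundwater flows toward the north-west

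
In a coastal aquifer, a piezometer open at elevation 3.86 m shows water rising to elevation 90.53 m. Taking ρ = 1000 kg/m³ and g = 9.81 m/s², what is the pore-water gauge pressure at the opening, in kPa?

P ≈ 850 kPa

Pressure head ψ = h − z = 90.53 − 3.86 = 86.67 m.
P = ρgψ = 1000 × 9.81 × 86.67 = 850233 Pa ≈ 850 kPa.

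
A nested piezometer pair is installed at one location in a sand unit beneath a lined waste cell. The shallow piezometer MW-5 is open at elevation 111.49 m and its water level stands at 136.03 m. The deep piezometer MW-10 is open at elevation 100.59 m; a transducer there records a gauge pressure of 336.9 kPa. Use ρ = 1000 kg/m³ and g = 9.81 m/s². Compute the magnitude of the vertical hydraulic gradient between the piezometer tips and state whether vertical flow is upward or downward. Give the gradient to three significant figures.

Total head at MW-5: h = 136.03 m (water level in the standpipe).
Pressure head at MW-10: ψ = P/(ρg) = 336.9×1000 / (1000 × 9.81) = 34.34 m.
Total head at MW-10: h = z + ψ = 100.59 + 34.34 = 134.93 m.
Δh = h(MW-5) − h(MW-10) = 136.03 − 134.93 = 1.10 m.
Vertical separation Δz = 111.49 − 100.59 = 10.90 m.
|i_v| = |Δh| / Δz = 1.10 / 10.90 = 0.101.
Head is higher in the shallow piezometer, so vertical flow is downward (recharge condition).

|i_v| ≈ 0.101; vertical flow is downward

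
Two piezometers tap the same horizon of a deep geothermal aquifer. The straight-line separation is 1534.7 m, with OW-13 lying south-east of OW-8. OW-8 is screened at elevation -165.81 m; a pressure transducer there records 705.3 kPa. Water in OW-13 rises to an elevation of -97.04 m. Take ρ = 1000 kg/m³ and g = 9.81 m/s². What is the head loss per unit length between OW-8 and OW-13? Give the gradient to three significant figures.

i ≈ 0.00204 m/m

Pressure head at OW-8: ψ = P/(ρg) = 705.3×1000 / (1000 × 9.81) = 71.90 m.
Total head at OW-8: h = z + ψ = -165.81 + 71.90 = -93.91 m.
Total head at OW-13: h = -97.04 m (water level in the piezometer is the total head).
Head difference: h(OW-8) − h(OW-13) = -93.91 − (-97.04) = 3.13 m.
Hydraulic gradient: i = |Δh| / L = 3.13 / 1534.7 = 0.00204.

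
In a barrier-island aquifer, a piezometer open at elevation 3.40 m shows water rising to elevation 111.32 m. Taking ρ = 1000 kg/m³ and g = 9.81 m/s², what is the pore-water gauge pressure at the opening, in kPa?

Pressure head ψ = h − z = 111.32 − 3.40 = 107.92 m.
P = ρgψ = 1000 × 9.81 × 107.92 = 1058695 Pa ≈ 1060 kPa.

P ≈ 1060 kPa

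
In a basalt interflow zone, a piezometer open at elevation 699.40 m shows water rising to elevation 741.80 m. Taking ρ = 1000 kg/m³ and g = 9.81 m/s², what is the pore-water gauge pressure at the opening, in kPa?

P ≈ 416 kPa

Pressure head ψ = h − z = 741.80 − 699.40 = 42.40 m.
P = ρgψ = 1000 × 9.81 × 42.40 = 415944 Pa ≈ 416 kPa.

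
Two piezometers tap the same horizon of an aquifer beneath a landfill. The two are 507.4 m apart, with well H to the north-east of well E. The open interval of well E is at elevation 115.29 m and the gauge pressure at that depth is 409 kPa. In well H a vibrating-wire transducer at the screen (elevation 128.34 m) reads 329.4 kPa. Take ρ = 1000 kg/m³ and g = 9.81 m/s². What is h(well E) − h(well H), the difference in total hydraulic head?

Δh ≈ -4.94 m

Pressure head at well E: ψ = P/(ρg) = 409×1000 / (1000 × 9.81) = 41.69 m.
Total head at well E: h = z + ψ = 115.29 + 41.69 = 156.98 m.
Pressure head at well H: ψ = P/(ρg) = 329.4×1000 / (1000 × 9.81) = 33.58 m.
Total head at well H: h = z + ψ = 128.34 + 33.58 = 161.92 m.
Head difference: h(well E) − h(well H) = 156.98 − 161.92 = -4.94 m.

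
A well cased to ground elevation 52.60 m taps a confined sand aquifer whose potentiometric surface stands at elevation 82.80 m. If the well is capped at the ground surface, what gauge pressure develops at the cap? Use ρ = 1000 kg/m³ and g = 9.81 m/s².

Head above the cap: Δh = 82.80 − 52.60 = 30.20 m.
P = ρgΔh = 1000 × 9.81 × 30.20 = 296262 Pa ≈ 296 kPa.

P ≈ 296 kPa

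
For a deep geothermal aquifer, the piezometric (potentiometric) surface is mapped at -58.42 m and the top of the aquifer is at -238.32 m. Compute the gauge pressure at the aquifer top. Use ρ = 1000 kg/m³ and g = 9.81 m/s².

P ≈ 1760 kPa

Pressure head at the aquifer top: ψ = h − z = -58.42 − (-238.32) = 179.90 m.
P = ρgψ = 1000 × 9.81 × 179.90 = 1764819 Pa ≈ 1760 kPa.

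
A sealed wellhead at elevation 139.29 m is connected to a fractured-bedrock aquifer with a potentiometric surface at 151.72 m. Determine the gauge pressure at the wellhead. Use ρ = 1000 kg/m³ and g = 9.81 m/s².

P ≈ 122 kPa

Head above the cap: Δh = 151.72 − 139.29 = 12.43 m.
P = ρgΔh = 1000 × 9.81 × 12.43 = 121938 Pa ≈ 122 kPa.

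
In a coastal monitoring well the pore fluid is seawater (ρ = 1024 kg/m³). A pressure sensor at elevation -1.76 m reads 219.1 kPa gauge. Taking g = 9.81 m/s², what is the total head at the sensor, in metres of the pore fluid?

ψ = P/(ρg) = 219.1×1000 / (1024 × 9.81) = 21.81 m.
h = z + ψ = -1.76 + 21.81 = 20.05 m.

h ≈ 20.05 m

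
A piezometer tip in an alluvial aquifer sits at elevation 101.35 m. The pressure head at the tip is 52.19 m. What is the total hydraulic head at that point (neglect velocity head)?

h ≈ 153.54 m

h = z + ψ = 101.35 + 52.19 = 153.54 m.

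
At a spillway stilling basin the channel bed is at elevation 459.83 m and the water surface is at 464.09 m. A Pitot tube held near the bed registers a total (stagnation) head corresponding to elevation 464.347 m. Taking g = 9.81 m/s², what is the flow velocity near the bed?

v ≈ 2.25 m/s

Near the bed, under hydrostatic conditions, the piezometric head (z + ψ) equals the free-surface elevation, 464.09 m.
Velocity head = total − piezometric = 464.347 − 464.09 = 0.257 m.
v = √(2g·h_v) = √(2 × 9.81 × 0.257) = 2.25 m/s.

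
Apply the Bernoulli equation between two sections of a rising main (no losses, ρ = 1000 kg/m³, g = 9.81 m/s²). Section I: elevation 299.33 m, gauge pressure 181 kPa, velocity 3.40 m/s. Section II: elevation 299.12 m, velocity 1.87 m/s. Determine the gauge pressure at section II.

P₂ ≈ 187 kPa

Pressure head at I: ψ₁ = P₁/(ρg) = 181×1000 / (1000 × 9.81) = 18.45 m.
Velocity heads: v₁²/2g = 3.40²/19.62 = 0.589 m; v₂²/2g = 1.87²/19.62 = 0.178 m.
Total head H = z₁ + ψ₁ + v₁²/2g = 299.33 + 18.45 + 0.589 = 318.37 m.
ψ₂ = H − z₂ − v₂²/2g = 318.37 − 299.12 − 0.178 = 19.07 m.
P₂ = ρgψ₂ = 1000 × 9.81 × 19.07 ≈ 187 kPa.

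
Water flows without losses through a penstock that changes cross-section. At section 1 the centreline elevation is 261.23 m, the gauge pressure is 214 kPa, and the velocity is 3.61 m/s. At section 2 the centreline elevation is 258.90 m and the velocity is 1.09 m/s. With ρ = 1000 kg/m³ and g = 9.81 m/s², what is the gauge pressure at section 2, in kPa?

P₂ ≈ 243 kPa

Pressure head at 1: ψ₁ = P₁/(ρg) = 214×1000 / (1000 × 9.81) = 21.81 m.
Velocity heads: v₁²/2g = 3.61²/19.62 = 0.664 m; v₂²/2g = 1.09²/19.62 = 0.061 m.
Total head H = z₁ + ψ₁ + v₁²/2g = 261.23 + 21.81 + 0.664 = 283.70 m.
ψ₂ = H − z₂ − v₂²/2g = 283.70 − 258.90 − 0.061 = 24.74 m.
P₂ = ρgψ₂ = 1000 × 9.81 × 24.74 ≈ 243 kPa.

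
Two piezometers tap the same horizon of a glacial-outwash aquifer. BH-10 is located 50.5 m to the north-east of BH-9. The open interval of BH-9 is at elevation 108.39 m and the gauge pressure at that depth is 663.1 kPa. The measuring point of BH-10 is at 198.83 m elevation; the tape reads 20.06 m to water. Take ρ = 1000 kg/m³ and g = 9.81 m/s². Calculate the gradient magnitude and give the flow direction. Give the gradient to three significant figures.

Pressure head at BH-9: ψ = P/(ρg) = 663.1×1000 / (1000 × 9.81) = 67.59 m.
Total head at BH-9: h = z + ψ = 108.39 + 67.59 = 175.98 m.
Total head at BH-10: h = 198.83 − 20.06 = 178.77 m.
Head difference: h(BH-9) − h(BH-10) = 175.98 − 178.77 = -2.79 m.
Hydraulic gradient: i = |Δh| / L = 2.79 / 50.5 = 0.0552.
Flow is from higher to lower head: from BH-10 toward BH-9, i.e. toward the south-west.

i ≈ 0.0552; groundwater flows toward the south-west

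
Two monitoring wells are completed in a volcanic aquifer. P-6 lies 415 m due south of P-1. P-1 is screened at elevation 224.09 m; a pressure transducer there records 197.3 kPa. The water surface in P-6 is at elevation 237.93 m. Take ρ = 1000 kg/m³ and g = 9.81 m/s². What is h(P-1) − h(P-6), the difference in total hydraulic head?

Pressure head at P-1: ψ = P/(ρg) = 197.3×1000 / (1000 × 9.81) = 20.11 m.
Total head at P-1: h = z + ψ = 224.09 + 20.11 = 244.20 m.
Total head at P-6: h = 237.93 m (water level in the piezometer is the total head).
Head difference: h(P-1) − h(P-6) = 244.20 − 237.93 = 6.27 m.

Δh ≈ 6.27 m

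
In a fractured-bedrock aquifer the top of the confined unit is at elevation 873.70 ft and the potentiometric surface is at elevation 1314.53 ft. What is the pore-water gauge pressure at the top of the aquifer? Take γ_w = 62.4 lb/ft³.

P ≈ 191 psi

Pressure head at the aquifer top: ψ = h − z = 1314.53 − 873.70 = 440.83 ft.
P = γψ/144 = 62.4 × 440.83 / 144 = 191 psi.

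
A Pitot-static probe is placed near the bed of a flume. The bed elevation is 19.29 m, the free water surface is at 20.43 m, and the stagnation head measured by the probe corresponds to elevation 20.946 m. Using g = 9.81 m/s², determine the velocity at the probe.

Near the bed, under hydrostatic conditions, the piezometric head (z + ψ) equals the free-surface elevation, 20.43 m.
Velocity head = total − piezometric = 20.946 − 20.43 = 0.516 m.
v = √(2g·h_v) = √(2 × 9.81 × 0.516) = 3.18 m/s.

v ≈ 3.18 m/s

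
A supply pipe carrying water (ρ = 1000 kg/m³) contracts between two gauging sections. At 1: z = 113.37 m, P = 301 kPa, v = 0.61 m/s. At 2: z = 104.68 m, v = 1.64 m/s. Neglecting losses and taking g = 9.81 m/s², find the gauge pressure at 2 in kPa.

P₂ ≈ 385 kPa

Pressure head at 1: ψ₁ = P₁/(ρg) = 301×1000 / (1000 × 9.81) = 30.68 m.
Velocity heads: v₁²/2g = 0.61²/19.62 = 0.019 m; v₂²/2g = 1.64²/19.62 = 0.137 m.
Total head H = z₁ + ψ₁ + v₁²/2g = 113.37 + 30.68 + 0.019 = 144.07 m.
ψ₂ = H − z₂ − v₂²/2g = 144.07 − 104.68 − 0.137 = 39.25 m.
P₂ = ρgψ₂ = 1000 × 9.81 × 39.25 ≈ 385 kPa.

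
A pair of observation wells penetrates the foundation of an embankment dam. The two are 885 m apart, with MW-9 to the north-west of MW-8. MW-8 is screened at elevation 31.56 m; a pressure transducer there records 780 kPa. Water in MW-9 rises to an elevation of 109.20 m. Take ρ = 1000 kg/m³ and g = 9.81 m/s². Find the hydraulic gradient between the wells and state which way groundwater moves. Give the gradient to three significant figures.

Pressure head at MW-8: ψ = P/(ρg) = 780×1000 / (1000 × 9.81) = 79.51 m.
Total head at MW-8: h = z + ψ = 31.56 + 79.51 = 111.07 m.
Total head at MW-9: h = 109.20 m (water level in the piezometer is the total head).
Head difference: h(MW-8) − h(MW-9) = 111.07 − 109.20 = 1.87 m.
Hydraulic gradient: i = |Δh| / L = 1.87 / 885 = 0.00211.
Flow is from higher to lower head: from MW-8 toward MW-9, i.e. toward the north-west.

i ≈ 0.00211; groundwater flows toward the north-west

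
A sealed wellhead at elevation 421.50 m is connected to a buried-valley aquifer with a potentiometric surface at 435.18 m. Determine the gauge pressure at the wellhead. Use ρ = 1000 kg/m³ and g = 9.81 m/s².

Head above the cap: Δh = 435.18 − 421.50 = 13.68 m.
P = ρgΔh = 1000 × 9.81 × 13.68 = 134201 Pa ≈ 134 kPa.

P ≈ 134 kPa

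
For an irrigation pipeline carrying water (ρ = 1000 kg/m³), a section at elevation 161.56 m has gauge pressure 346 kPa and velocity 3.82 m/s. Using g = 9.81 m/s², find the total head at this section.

Pressure head ψ = P/(ρg) = 346×1000 / (1000 × 9.81) = 35.27 m.
Velocity head = v²/(2g) = 3.82² / (2 × 9.81) = 0.744 m.
h = z + ψ + v²/(2g) = 161.56 + 35.27 + 0.744 = 197.57 m.

h ≈ 197.57 m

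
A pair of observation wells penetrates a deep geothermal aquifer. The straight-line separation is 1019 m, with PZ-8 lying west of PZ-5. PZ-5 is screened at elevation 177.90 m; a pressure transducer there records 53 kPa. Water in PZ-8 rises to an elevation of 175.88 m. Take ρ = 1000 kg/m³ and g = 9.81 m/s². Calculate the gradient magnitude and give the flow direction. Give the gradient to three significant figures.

i ≈ 0.00728; groundwater flows toward the west

Pressure head at PZ-5: ψ = P/(ρg) = 53×1000 / (1000 × 9.81) = 5.40 m.
Total head at PZ-5: h = z + ψ = 177.90 + 5.40 = 183.30 m.
Total head at PZ-8: h = 175.88 m (water level in the piezometer is the total head).
Head difference: h(PZ-5) − h(PZ-8) = 183.30 − 175.88 = 7.42 m.
Hydraulic gradient: i = |Δh| / L = 7.42 / 1019 = 0.00728.
Flow is from higher to lower head: from PZ-5 toward PZ-8, i.e. toward the west.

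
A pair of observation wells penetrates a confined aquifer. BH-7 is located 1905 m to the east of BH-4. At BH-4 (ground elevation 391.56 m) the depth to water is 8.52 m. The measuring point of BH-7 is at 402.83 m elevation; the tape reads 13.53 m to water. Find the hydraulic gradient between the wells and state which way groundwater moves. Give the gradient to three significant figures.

i ≈ 0.00329; groundwater flows toward the west

Total head at BH-4: h = 391.56 − 8.52 = 383.04 m.
Total head at BH-7: h = 402.83 − 13.53 = 389.30 m.
Head difference: h(BH-4) − h(BH-7) = 383.04 − 389.30 = -6.26 m.
Hydraulic gradient: i = |Δh| / L = 6.26 / 1905 = 0.00329.
Flow is from higher to lower head: from BH-7 toward BH-4, i.e. toward the west.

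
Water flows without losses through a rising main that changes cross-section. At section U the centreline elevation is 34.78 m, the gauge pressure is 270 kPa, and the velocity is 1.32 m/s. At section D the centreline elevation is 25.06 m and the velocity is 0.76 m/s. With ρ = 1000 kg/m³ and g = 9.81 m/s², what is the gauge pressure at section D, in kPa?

Pressure head at U: ψ₁ = P₁/(ρg) = 270×1000 / (1000 × 9.81) = 27.52 m.
Velocity heads: v₁²/2g = 1.32²/19.62 = 0.089 m; v₂²/2g = 0.76²/19.62 = 0.029 m.
Total head H = z₁ + ψ₁ + v₁²/2g = 34.78 + 27.52 + 0.089 = 62.39 m.
ψ₂ = H − z₂ − v₂²/2g = 62.39 − 25.06 − 0.029 = 37.30 m.
P₂ = ρgψ₂ = 1000 × 9.81 × 37.30 ≈ 366 kPa.

P₂ ≈ 366 kPa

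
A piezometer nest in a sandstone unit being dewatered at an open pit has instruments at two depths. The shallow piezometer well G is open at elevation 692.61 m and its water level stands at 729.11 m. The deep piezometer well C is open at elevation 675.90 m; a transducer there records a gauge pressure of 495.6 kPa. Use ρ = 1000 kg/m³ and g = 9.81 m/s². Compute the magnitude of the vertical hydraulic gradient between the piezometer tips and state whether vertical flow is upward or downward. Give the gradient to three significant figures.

Total head at well G: h = 729.11 m (water level in the standpipe).
Pressure head at well C: ψ = P/(ρg) = 495.6×1000 / (1000 × 9.81) = 50.52 m.
Total head at well C: h = z + ψ = 675.90 + 50.52 = 726.42 m.
Δh = h(well G) − h(well C) = 729.11 − 726.42 = 2.69 m.
Vertical separation Δz = 692.61 − 675.90 = 16.71 m.
|i_v| = |Δh| / Δz = 2.69 / 16.71 = 0.161.
Head is higher in the shallow piezometer, so vertical flow is downward (recharge condition).

|i_v| ≈ 0.161; vertical flow is downward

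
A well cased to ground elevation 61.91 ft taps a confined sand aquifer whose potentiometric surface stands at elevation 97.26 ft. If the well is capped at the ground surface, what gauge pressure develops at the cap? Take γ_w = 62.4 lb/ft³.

Head above the cap: Δh = 97.26 − 61.91 = 35.35 ft.
P = γΔh/144 = 62.4 × 35.35 / 144 = 15.3 psi.

P ≈ 15.3 psi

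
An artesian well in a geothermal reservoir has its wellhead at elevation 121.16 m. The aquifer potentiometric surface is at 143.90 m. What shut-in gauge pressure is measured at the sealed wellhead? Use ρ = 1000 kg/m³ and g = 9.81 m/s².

Head above the cap: Δh = 143.90 − 121.16 = 22.74 m.
P = ρgΔh = 1000 × 9.81 × 22.74 = 223079 Pa ≈ 223 kPa.

P ≈ 223 kPa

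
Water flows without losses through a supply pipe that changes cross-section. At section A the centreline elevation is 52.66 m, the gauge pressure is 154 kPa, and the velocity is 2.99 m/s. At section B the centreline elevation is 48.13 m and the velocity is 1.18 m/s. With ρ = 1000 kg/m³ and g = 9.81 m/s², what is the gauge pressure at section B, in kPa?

P₂ ≈ 202 kPa

Pressure head at A: ψ₁ = P₁/(ρg) = 154×1000 / (1000 × 9.81) = 15.70 m.
Velocity heads: v₁²/2g = 2.99²/19.62 = 0.456 m; v₂²/2g = 1.18²/19.62 = 0.071 m.
Total head H = z₁ + ψ₁ + v₁²/2g = 52.66 + 15.70 + 0.456 = 68.82 m.
ψ₂ = H − z₂ − v₂²/2g = 68.82 − 48.13 − 0.071 = 20.62 m.
P₂ = ρgψ₂ = 1000 × 9.81 × 20.62 ≈ 202 kPa.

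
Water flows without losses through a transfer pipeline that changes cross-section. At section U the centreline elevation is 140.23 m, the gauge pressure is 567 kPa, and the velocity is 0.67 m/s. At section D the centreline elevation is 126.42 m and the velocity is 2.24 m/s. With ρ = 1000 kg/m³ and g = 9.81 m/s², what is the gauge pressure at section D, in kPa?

Pressure head at U: ψ₁ = P₁/(ρg) = 567×1000 / (1000 × 9.81) = 57.80 m.
Velocity heads: v₁²/2g = 0.67²/19.62 = 0.023 m; v₂²/2g = 2.24²/19.62 = 0.256 m.
Total head H = z₁ + ψ₁ + v₁²/2g = 140.23 + 57.80 + 0.023 = 198.05 m.
ψ₂ = H − z₂ − v₂²/2g = 198.05 − 126.42 − 0.256 = 71.37 m.
P₂ = ρgψ₂ = 1000 × 9.81 × 71.37 ≈ 700 kPa.

P₂ ≈ 700 kPa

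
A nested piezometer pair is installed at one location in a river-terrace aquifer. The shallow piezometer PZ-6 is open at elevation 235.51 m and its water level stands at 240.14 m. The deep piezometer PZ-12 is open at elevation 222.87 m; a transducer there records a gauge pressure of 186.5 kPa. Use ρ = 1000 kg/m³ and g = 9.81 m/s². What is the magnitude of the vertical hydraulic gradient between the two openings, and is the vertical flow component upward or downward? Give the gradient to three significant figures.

Total head at PZ-6: h = 240.14 m (water level in the standpipe).
Pressure head at PZ-12: ψ = P/(ρg) = 186.5×1000 / (1000 × 9.81) = 19.01 m.
Total head at PZ-12: h = z + ψ = 222.87 + 19.01 = 241.88 m.
Δh = h(PZ-6) − h(PZ-12) = 240.14 − 241.88 = -1.74 m.
Vertical separation Δz = 235.51 − 222.87 = 12.64 m.
|i_v| = |Δh| / Δz = 1.74 / 12.64 = 0.138.
Head is higher in the deep piezometer, so vertical flow is upward (discharge condition).

|i_v| ≈ 0.138; vertical flow is upward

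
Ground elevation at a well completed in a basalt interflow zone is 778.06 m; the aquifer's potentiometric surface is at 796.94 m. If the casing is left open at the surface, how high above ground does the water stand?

Water rises to the potentiometric surface, so the rise above ground = 796.94 − 778.06 = 18.88 m.

≈ 18.88 m above ground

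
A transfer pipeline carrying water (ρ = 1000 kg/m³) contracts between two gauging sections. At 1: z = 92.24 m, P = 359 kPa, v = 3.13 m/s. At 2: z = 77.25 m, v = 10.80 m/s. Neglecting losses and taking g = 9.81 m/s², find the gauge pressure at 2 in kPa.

Pressure head at 1: ψ₁ = P₁/(ρg) = 359×1000 / (1000 × 9.81) = 36.60 m.
Velocity heads: v₁²/2g = 3.13²/19.62 = 0.499 m; v₂²/2g = 10.80²/19.62 = 5.945 m.
Total head H = z₁ + ψ₁ + v₁²/2g = 92.24 + 36.60 + 0.499 = 129.34 m.
ψ₂ = H − z₂ − v₂²/2g = 129.34 − 77.25 − 5.945 = 46.15 m.
P₂ = ρgψ₂ = 1000 × 9.81 × 46.15 ≈ 453 kPa.

P₂ ≈ 453 kPa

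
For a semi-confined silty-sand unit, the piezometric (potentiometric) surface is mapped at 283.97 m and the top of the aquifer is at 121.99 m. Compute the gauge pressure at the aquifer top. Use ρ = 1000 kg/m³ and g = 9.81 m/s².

P ≈ 1590 kPa

Pressure head at the aquifer top: ψ = h − z = 283.97 − 121.99 = 161.98 m.
P = ρgψ = 1000 × 9.81 × 161.98 = 1589024 Pa ≈ 1590 kPa.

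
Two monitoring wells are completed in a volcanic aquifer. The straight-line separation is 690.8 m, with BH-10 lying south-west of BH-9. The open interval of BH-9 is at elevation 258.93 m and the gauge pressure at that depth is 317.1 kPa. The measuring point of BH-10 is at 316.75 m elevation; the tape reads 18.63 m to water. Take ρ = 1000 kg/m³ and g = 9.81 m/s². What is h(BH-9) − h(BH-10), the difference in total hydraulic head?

Δh ≈ -6.87 m

Pressure head at BH-9: ψ = P/(ρg) = 317.1×1000 / (1000 × 9.81) = 32.32 m.
Total head at BH-9: h = z + ψ = 258.93 + 32.32 = 291.25 m.
Total head at BH-10: h = 316.75 − 18.63 = 298.12 m.
Head difference: h(BH-9) − h(BH-10) = 291.25 − 298.12 = -6.87 m.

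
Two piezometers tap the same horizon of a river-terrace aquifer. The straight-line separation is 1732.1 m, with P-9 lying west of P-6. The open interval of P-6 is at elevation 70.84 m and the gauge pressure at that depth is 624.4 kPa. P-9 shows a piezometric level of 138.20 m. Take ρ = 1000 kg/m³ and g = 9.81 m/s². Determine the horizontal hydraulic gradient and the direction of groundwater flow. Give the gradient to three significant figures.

i ≈ 0.00214; groundwater flows toward the east

Pressure head at P-6: ψ = P/(ρg) = 624.4×1000 / (1000 × 9.81) = 63.65 m.
Total head at P-6: h = z + ψ = 70.84 + 63.65 = 134.49 m.
Total head at P-9: h = 138.20 m (water level in the piezometer is the total head).
Head difference: h(P-6) − h(P-9) = 134.49 − 138.20 = -3.71 m.
Hydraulic gradient: i = |Δh| / L = 3.71 / 1732.1 = 0.00214.
Flow is from higher to lower head: from P-9 toward P-6, i.e. toward the east.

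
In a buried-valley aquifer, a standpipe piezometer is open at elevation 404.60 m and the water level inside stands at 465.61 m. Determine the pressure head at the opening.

Total head h = 465.61 m (the water-surface elevation in the piezometer).
Pressure head ψ = h − z = 465.61 − 404.60 = 61.01 m.

ψ ≈ 61.01 m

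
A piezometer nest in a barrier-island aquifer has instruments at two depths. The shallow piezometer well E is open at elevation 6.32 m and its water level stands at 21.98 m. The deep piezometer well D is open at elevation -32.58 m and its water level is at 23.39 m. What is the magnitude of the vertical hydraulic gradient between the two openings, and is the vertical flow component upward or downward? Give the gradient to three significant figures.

|i_v| ≈ 0.0362; vertical flow is upward

Total head at well E: h = 21.98 m (water level in the standpipe).
Total head at well D: h = 23.39 m.
Δh = h(well E) − h(well D) = 21.98 − 23.39 = -1.41 m.
Vertical separation Δz = 6.32 − (-32.58) = 38.90 m.
|i_v| = |Δh| / Δz = 1.41 / 38.90 = 0.0362.
Head is higher in the deep piezometer, so vertical flow is upward (discharge condition).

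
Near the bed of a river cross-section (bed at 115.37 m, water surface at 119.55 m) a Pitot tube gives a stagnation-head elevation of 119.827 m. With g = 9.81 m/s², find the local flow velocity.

v ≈ 2.33 m/s

Near the bed, under hydrostatic conditions, the piezometric head (z + ψ) equals the free-surface elevation, 119.55 m.
Velocity head = total − piezometric = 119.827 − 119.55 = 0.277 m.
v = √(2g·h_v) = √(2 × 9.81 × 0.277) = 2.33 m/s.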